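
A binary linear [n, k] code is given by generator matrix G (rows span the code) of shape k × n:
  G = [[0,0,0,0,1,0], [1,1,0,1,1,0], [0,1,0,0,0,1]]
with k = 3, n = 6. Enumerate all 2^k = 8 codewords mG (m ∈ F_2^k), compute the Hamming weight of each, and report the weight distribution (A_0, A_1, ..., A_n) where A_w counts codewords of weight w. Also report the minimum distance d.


Weight distribution: A_0 = 1, A_1 = 1, A_2 = 1, A_3 = 3, A_4 = 2. Minimum distance d = 1.

Enumerate all 2^3 = 8 messages m ∈ F_2^3.
For each, compute codeword c = mG in F_2^6, then tally its weight.
  m = 000 → c = 000000, weight = 0.
  m = 100 → c = 000010, weight = 1.
  m = 010 → c = 110110, weight = 4.
  m = 110 → c = 110100, weight = 3.
  m = 001 → c = 010001, weight = 2.
  m = 101 → c = 010011, weight = 3.
  m = 011 → c = 100111, weight = 4.
  m = 111 → c = 100101, weight = 3.
Tally weights:
  weight 0: 1 codewords.
  weight 1: 1 codewords.
  weight 2: 1 codewords.
  weight 3: 3 codewords.
  weight 4: 2 codewords.
Minimum distance d = smallest w > 0 with A_w > 0 = 1.
Sanity: Σ A_w = 8 = 2^3 = 8 ✓.


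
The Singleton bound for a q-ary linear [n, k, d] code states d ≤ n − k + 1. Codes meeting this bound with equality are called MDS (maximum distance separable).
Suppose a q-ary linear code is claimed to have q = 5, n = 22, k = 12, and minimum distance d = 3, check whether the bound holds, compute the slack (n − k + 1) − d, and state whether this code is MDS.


Singleton RHS = n − k + 1 = 11, slack = 8, bound satisfied, not MDS.

Singleton bound: d ≤ n − k + 1.
Here n = 22, k = 12, so n − k + 1 = 11.
Given d = 3, check d ≤ 11: YES.
Slack = (n − k + 1) − d = 8.
The code is NOT MDS (slack = 8 > 0).
Description: the claimed parameters are [22, 12, 3]_5; such a code would be non-MDS.


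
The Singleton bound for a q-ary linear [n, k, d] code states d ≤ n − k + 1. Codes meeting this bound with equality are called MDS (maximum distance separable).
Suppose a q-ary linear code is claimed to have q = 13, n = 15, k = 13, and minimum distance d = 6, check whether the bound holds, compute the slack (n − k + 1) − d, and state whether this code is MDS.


Singleton RHS = n − k + 1 = 3, slack = -3, bound violated (no such code; not MDS).

Singleton bound: d ≤ n − k + 1.
Here n = 15, k = 13, so n − k + 1 = 3.
Given d = 6, check d ≤ 3: NO.
Slack = (n − k + 1) − d = -3.
The slack is negative: d = 6 exceeds n − k + 1 = 3 by 3, so the Singleton bound is violated and no linear [15, 13, 6]_13 code can exist. In particular it is not MDS (MDS requires d = n − k + 1 exactly).
Description: the claimed parameters are [15, 13, 6]_13; such a code would be impossible (violates the Singleton bound).


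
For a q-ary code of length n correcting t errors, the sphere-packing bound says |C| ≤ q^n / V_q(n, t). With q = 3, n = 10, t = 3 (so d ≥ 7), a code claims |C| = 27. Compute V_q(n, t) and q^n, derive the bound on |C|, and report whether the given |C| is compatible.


V_q(n, t) = 1161, q^n = 59049, Hamming bound = 50, |C| = 27 ≤ bound (satisfied).

Step 1: Compute V_q(n, t) = Σ_{j=0}^3 C(n, j) (q−1)^j.
  j = 0: C(10,0)·(2)^0 = 1·1 = 1.
  j = 1: C(10,1)·(2)^1 = 10·2 = 20.
  j = 2: C(10,2)·(2)^2 = 45·4 = 180.
  j = 3: C(10,3)·(2)^3 = 120·8 = 960.
  V_q(n, t) = 1 + 20 + 180 + 960 = 1161.
Step 2: q^n = 3^10 = 59049.
Step 3: Hamming bound ⌊q^n / V_q(n,t)⌋ = ⌊59049/1161⌋ = 50.
Step 4: Compare |C| = 27 to 50: satisfied.
The claimed |C| lies below the Hamming bound.


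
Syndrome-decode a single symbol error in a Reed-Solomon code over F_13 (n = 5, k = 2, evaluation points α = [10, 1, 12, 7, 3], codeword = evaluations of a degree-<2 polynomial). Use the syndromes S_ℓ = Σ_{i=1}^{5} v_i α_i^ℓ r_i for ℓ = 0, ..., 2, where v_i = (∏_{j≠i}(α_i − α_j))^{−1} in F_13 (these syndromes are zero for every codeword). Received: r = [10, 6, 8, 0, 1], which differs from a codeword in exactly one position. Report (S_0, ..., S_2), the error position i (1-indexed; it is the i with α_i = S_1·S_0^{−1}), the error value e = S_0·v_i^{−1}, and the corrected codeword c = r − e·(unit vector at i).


S = (12, 10, 4), error at position 5, error magnitude e = 10, c = [10, 6, 8, 0, 4].

Step 1: column multipliers v_i = (∏_{j≠i}(α_i − α_j))^{−1} mod 13.
  i = 1 (α = 10): (10−1)(10−12)(10−7)(10−3) = 9·(−2)·3·7 = −378 ≡ 12, so v_1 = 12^{−1} = 12 (mod 13).
  i = 2 (α = 1): (1−10)(1−12)(1−7)(1−3) = (−9)·(−11)·(−6)·(−2) = 1188 ≡ 5, so v_2 = 5^{−1} = 8 (mod 13).
  i = 3 (α = 12): (12−10)(12−1)(12−7)(12−3) = 2·11·5·9 = 990 ≡ 2, so v_3 = 2^{−1} = 7 (mod 13).
  i = 4 (α = 7): (7−10)(7−1)(7−12)(7−3) = (−3)·6·(−5)·4 = 360 ≡ 9, so v_4 = 9^{−1} = 3 (mod 13).
  i = 5 (α = 3): (3−10)(3−1)(3−12)(3−7) = (−7)·2·(−9)·(−4) = −504 ≡ 3, so v_5 = 3^{−1} = 9 (mod 13).
  v = [12, 8, 7, 3, 9].
Step 2: syndromes of r = [10, 6, 8, 0, 1] (all sums mod 13).
  S_0 = Σ v_i r_i = 12·10 + 8·6 + 7·8 + 3·0 + 9·1 = 233 ≡ 12.
  S_1 = Σ v_i α_i r_i = 12·10·10 + 8·1·6 + 7·12·8 + 3·7·0 + 9·3·1 = 1947 ≡ 10.
  α_i^2 mod 13 = [9, 1, 1, 10, 9].
  S_2 = Σ v_i α_i^2 r_i = 12·9·10 + 8·1·6 + 7·1·8 + 3·10·0 + 9·9·1 = 1265 ≡ 4.
  S = (12, 10, 4) ≠ 0, so r is not a codeword (an error is present).
Step 3: locate the error. For a single error e at position i, S_ℓ = v_i·e·α_i^ℓ, so α_err = S_1/S_0.
  S_0^{−1} = 12^{−1} = 12 (mod 13), so α_err = 10·12 = 120 ≡ 3 = α_5. Error position i = 5.
  Consistency check: S_2/S_1 = 4·4 = 16 ≡ 3 = α_err ✓ (single-error assumption holds).
Step 4: error magnitude e = S_0/v_5 = S_0·∏_{j≠5}(α_5 − α_j) = 12·3 = 36 ≡ 10 (mod 13).
Step 5: correct position 5: c_5 = r_5 − e = 1 − 10 ≡ 4 (mod 13). Hence c = [10, 6, 8, 0, 4].
  Check: interpolating c through the α_i gives m(x) = 7 + 12·x (degree < 2) with m(α_i) = c_i for every i, so c is indeed a codeword.


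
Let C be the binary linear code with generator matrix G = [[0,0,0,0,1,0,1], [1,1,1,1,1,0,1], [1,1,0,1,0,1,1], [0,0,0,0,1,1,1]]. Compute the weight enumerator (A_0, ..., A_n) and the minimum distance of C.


Weight distribution: A_0 = 1, A_1 = 1, A_2 = 3, A_3 = 3, A_4 = 3, A_5 = 3, A_6 = 1, A_7 = 1. Minimum distance d = 1.

Enumerate all 2^4 = 16 messages m ∈ F_2^4.
For each, compute codeword c = mG in F_2^7, then tally its weight.
  m = 0000 → c = 0000000, weight = 0.
  m = 1000 → c = 0000101, weight = 2.
  m = 0100 → c = 1111101, weight = 6.
  m = 1100 → c = 1111000, weight = 4.
  m = 0010 → c = 1101011, weight = 5.
  m = 1010 → c = 1101110, weight = 5.
  m = 0110 → c = 0010110, weight = 3.
  m = 1110 → c = 0010011, weight = 3.
  m = 0001 → c = 0000111, weight = 3.
  m = 1001 → c = 0000010, weight = 1.
  m = 0101 → c = 1111010, weight = 5.
  m = 1101 → c = 1111111, weight = 7.
  m = 0011 → c = 1101100, weight = 4.
  m = 1011 → c = 1101001, weight = 4.
  m = 0111 → c = 0010001, weight = 2.
  m = 1111 → c = 0010100, weight = 2.
Tally weights:
  weight 0: 1 codewords.
  weight 1: 1 codewords.
  weight 2: 3 codewords.
  weight 3: 3 codewords.
  weight 4: 3 codewords.
  weight 5: 3 codewords.
  weight 6: 1 codewords.
  weight 7: 1 codewords.
Minimum distance d = smallest w > 0 with A_w > 0 = 1.
Sanity: Σ A_w = 16 = 2^4 = 16 ✓.


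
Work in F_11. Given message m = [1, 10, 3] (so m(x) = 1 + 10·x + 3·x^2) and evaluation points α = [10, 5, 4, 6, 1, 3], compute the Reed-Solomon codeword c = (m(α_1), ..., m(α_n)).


c = [5, 5, 1, 4, 3, 3]

Message polynomial: m(x) = 1 + 10·x + 3·x^2 (mod 11).
For each evaluation point α_i, compute m(α_i) mod 11:
  α_1 = 10: Horner steps 3 → 7 → 5, so m(10) = 5.
  α_2 = 5: Horner steps 3 → 3 → 5, so m(5) = 5.
  α_3 = 4: Horner steps 3 → 0 → 1, so m(4) = 1.
  α_4 = 6: Horner steps 3 → 6 → 4, so m(6) = 4.
  α_5 = 1: Horner steps 3 → 2 → 3, so m(1) = 3.
  α_6 = 3: Horner steps 3 → 8 → 3, so m(3) = 3.
Codeword c = [5, 5, 1, 4, 3, 3] ∈ F_11^6.


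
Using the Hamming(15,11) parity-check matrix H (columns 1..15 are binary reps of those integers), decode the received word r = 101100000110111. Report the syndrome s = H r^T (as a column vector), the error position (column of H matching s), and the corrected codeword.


s = (1, 0, 1, 1)^T, error position = 11, corrected codeword c = 101100000100111

Compute s = H r^T mod 2 one row at a time:
  s_1 = 0 + 0 + 1 + 1 + 0 + 1 + 1 + 1 = 5 ≡ 1 (mod 2).
  s_2 = 1 + 0 + 0 + 0 + 0 + 1 + 1 + 1 = 4 ≡ 0 (mod 2).
  s_3 = 0 + 1 + 0 + 0 + 1 + 1 + 1 + 1 = 5 ≡ 1 (mod 2).
  s_4 = 1 + 1 + 0 + 0 + 0 + 1 + 1 + 1 = 5 ≡ 1 (mod 2).
s = (1, 0, 1, 1)^T — this equals column 11 of H (binary 1011), so error is at position 11.
Correct: flip bit 11 of r = 101100000110111 to get c = 101100000100111.


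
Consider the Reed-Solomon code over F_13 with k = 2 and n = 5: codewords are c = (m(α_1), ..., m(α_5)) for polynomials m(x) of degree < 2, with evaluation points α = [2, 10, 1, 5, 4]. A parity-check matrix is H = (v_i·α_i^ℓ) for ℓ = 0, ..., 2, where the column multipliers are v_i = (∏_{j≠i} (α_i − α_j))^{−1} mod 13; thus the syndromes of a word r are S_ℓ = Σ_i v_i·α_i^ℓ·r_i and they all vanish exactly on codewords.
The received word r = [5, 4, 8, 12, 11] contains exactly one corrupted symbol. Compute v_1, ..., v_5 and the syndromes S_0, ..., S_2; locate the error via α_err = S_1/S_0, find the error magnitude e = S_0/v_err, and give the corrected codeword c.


S = (12, 11, 9), error at position 1, error magnitude e = 9, c = [9, 4, 8, 12, 11].

Step 1: column multipliers v_i = (∏_{j≠i}(α_i − α_j))^{−1} mod 13.
  i = 1 (α = 2): (2−10)(2−1)(2−5)(2−4) = (−8)·1·(−3)·(−2) = −48 ≡ 4, so v_1 = 4^{−1} = 10 (mod 13).
  i = 2 (α = 10): (10−2)(10−1)(10−5)(10−4) = 8·9·5·6 = 2160 ≡ 2, so v_2 = 2^{−1} = 7 (mod 13).
  i = 3 (α = 1): (1−2)(1−10)(1−5)(1−4) = (−1)·(−9)·(−4)·(−3) = 108 ≡ 4, so v_3 = 4^{−1} = 10 (mod 13).
  i = 4 (α = 5): (5−2)(5−10)(5−1)(5−4) = 3·(−5)·4·1 = −60 ≡ 5, so v_4 = 5^{−1} = 8 (mod 13).
  i = 5 (α = 4): (4−2)(4−10)(4−1)(4−5) = 2·(−6)·3·(−1) = 36 ≡ 10, so v_5 = 10^{−1} = 4 (mod 13).
  v = [10, 7, 10, 8, 4].
Step 2: syndromes of r = [5, 4, 8, 12, 11] (all sums mod 13).
  S_0 = Σ v_i r_i = 10·5 + 7·4 + 10·8 + 8·12 + 4·11 = 298 ≡ 12.
  S_1 = Σ v_i α_i r_i = 10·2·5 + 7·10·4 + 10·1·8 + 8·5·12 + 4·4·11 = 1116 ≡ 11.
  α_i^2 mod 13 = [4, 9, 1, 12, 3].
  S_2 = Σ v_i α_i^2 r_i = 10·4·5 + 7·9·4 + 10·1·8 + 8·12·12 + 4·3·11 = 1816 ≡ 9.
  S = (12, 11, 9) ≠ 0, so r is not a codeword (an error is present).
Step 3: locate the error. For a single error e at position i, S_ℓ = v_i·e·α_i^ℓ, so α_err = S_1/S_0.
  S_0^{−1} = 12^{−1} = 12 (mod 13), so α_err = 11·12 = 132 ≡ 2 = α_1. Error position i = 1.
  Consistency check: S_2/S_1 = 9·6 = 54 ≡ 2 = α_err ✓ (single-error assumption holds).
Step 4: error magnitude e = S_0/v_1 = S_0·∏_{j≠1}(α_1 − α_j) = 12·4 = 48 ≡ 9 (mod 13).
Step 5: correct position 1: c_1 = r_1 − e = 5 − 9 ≡ 9 (mod 13). Hence c = [9, 4, 8, 12, 11].
  Check: interpolating c through the α_i gives m(x) = 7 + 1·x (degree < 2) with m(α_i) = c_i for every i, so c is indeed a codeword.


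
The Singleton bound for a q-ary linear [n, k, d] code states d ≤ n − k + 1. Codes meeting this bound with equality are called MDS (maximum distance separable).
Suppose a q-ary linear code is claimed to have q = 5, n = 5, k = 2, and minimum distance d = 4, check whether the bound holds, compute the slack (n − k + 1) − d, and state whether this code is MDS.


Singleton RHS = n − k + 1 = 4, slack = 0, bound satisfied, MDS.

Singleton bound: d ≤ n − k + 1.
Here n = 5, k = 2, so n − k + 1 = 4.
Given d = 4, check d ≤ 4: YES.
Slack = (n − k + 1) − d = 0.
The code is MDS (slack = 0).
Description: the claimed parameters are [5, 2, 4]_5; such a code would be MDS (meets Singleton bound).


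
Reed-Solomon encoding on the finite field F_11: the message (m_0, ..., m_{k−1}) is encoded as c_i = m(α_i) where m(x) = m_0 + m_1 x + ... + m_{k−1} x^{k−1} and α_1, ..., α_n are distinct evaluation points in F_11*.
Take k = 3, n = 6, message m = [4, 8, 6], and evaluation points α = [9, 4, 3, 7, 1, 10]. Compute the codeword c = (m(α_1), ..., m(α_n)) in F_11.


c = [1, 0, 5, 2, 7, 2]

Message polynomial: m(x) = 4 + 8·x + 6·x^2 (mod 11).
For each evaluation point α_i, compute m(α_i) mod 11:
  α_1 = 9: Horner steps 6 → 7 → 1, so m(9) = 1.
  α_2 = 4: Horner steps 6 → 10 → 0, so m(4) = 0.
  α_3 = 3: Horner steps 6 → 4 → 5, so m(3) = 5.
  α_4 = 7: Horner steps 6 → 6 → 2, so m(7) = 2.
  α_5 = 1: Horner steps 6 → 3 → 7, so m(1) = 7.
  α_6 = 10: Horner steps 6 → 2 → 2, so m(10) = 2.
Codeword c = [1, 0, 5, 2, 7, 2] ∈ F_11^6.


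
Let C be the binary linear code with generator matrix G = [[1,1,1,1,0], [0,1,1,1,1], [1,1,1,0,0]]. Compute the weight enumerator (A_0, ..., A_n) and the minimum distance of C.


Weight distribution: A_0 = 1, A_1 = 1, A_2 = 1, A_3 = 3, A_4 = 2. Minimum distance d = 1.

Enumerate all 2^3 = 8 messages m ∈ F_2^3.
For each, compute codeword c = mG in F_2^5, then tally its weight.
  m = 000 → c = 00000, weight = 0.
  m = 100 → c = 11110, weight = 4.
  m = 010 → c = 01111, weight = 4.
  m = 110 → c = 10001, weight = 2.
  m = 001 → c = 11100, weight = 3.
  m = 101 → c = 00010, weight = 1.
  m = 011 → c = 10011, weight = 3.
  m = 111 → c = 01101, weight = 3.
Tally weights:
  weight 0: 1 codewords.
  weight 1: 1 codewords.
  weight 2: 1 codewords.
  weight 3: 3 codewords.
  weight 4: 2 codewords.
Minimum distance d = smallest w > 0 with A_w > 0 = 1.
Sanity: Σ A_w = 8 = 2^3 = 8 ✓.


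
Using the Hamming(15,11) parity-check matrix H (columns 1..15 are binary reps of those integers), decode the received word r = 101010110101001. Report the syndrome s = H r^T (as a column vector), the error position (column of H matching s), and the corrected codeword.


s = (0, 0, 0, 1)^T, error position = 1, corrected codeword c = 001010110101001

Compute s = H r^T mod 2 one row at a time:
  s_1 = 1 + 0 + 1 + 0 + 1 + 0 + 0 + 1 = 4 ≡ 0 (mod 2).
  s_2 = 0 + 1 + 0 + 1 + 1 + 0 + 0 + 1 = 4 ≡ 0 (mod 2).
  s_3 = 0 + 1 + 0 + 1 + 1 + 0 + 0 + 1 = 4 ≡ 0 (mod 2).
  s_4 = 1 + 1 + 1 + 1 + 0 + 0 + 0 + 1 = 5 ≡ 1 (mod 2).
s = (0, 0, 0, 1)^T — this equals column 1 of H (binary 0001), so error is at position 1.
Correct: flip bit 1 of r = 101010110101001 to get c = 001010110101001.


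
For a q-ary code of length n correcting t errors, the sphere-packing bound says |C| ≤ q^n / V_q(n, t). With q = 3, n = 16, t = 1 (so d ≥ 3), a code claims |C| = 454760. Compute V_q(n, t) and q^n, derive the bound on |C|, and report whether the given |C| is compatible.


V_q(n, t) = 33, q^n = 43046721, Hamming bound = 1304446, |C| = 454760 ≤ bound (satisfied).

Step 1: Compute V_q(n, t) = Σ_{j=0}^1 C(n, j) (q−1)^j.
  j = 0: C(16,0)·(2)^0 = 1·1 = 1.
  j = 1: C(16,1)·(2)^1 = 16·2 = 32.
  V_q(n, t) = 1 + 32 = 33.
Step 2: q^n = 3^16 = 43046721.
Step 3: Hamming bound ⌊q^n / V_q(n,t)⌋ = ⌊43046721/33⌋ = 1304446.
Step 4: Compare |C| = 454760 to 1304446: satisfied.
The claimed |C| lies below the Hamming bound.


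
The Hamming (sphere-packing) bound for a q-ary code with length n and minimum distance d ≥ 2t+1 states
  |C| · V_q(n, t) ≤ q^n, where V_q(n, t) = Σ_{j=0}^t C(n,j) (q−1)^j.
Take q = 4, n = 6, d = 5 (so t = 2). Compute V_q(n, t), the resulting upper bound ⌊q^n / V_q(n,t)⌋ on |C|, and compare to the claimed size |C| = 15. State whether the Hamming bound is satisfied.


V_q(n, t) = 154, q^n = 4096, Hamming bound = 26, |C| = 15 ≤ bound (satisfied).

Step 1: Compute V_q(n, t) = Σ_{j=0}^2 C(n, j) (q−1)^j.
  j = 0: C(6,0)·(3)^0 = 1·1 = 1.
  j = 1: C(6,1)·(3)^1 = 6·3 = 18.
  j = 2: C(6,2)·(3)^2 = 15·9 = 135.
  V_q(n, t) = 1 + 18 + 135 = 154.
Step 2: q^n = 4^6 = 4096.
Step 3: Hamming bound ⌊q^n / V_q(n,t)⌋ = ⌊4096/154⌋ = 26.
Step 4: Compare |C| = 15 to 26: satisfied.
The claimed |C| lies below the Hamming bound.


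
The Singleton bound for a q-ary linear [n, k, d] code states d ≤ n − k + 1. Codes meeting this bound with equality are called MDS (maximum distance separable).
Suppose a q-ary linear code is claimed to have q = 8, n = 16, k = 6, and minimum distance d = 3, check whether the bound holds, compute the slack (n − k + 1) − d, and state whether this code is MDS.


Singleton RHS = n − k + 1 = 11, slack = 8, bound satisfied, not MDS.

Singleton bound: d ≤ n − k + 1.
Here n = 16, k = 6, so n − k + 1 = 11.
Given d = 3, check d ≤ 11: YES.
Slack = (n − k + 1) − d = 8.
The code is NOT MDS (slack = 8 > 0).
Description: the claimed parameters are [16, 6, 3]_8; such a code would be non-MDS.


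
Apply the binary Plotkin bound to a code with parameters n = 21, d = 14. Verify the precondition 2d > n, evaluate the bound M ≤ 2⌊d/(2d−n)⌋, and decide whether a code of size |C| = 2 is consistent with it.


Plotkin bound M ≤ 4; given |C| = 2 ≤ bound (satisfied).

Check applicability: 2d = 28, n = 21.
2d − n = 7 > 0, so Plotkin applies.
Compute d/(2d−n) = 14/7 ≈ 2.0000.
⌊d/(2d−n)⌋ = 2.
Plotkin bound: M ≤ 2·2 = 4.
Given |C| = 2, check: satisfied.
This |C| is below the Plotkin bound.


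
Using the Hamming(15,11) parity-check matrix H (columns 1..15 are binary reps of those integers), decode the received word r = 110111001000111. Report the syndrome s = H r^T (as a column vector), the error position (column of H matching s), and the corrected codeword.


s = (0, 0, 0, 1)^T, error position = 1, corrected codeword c = 010111001000111

Compute s = H r^T mod 2 one row at a time:
  s_1 = 0 + 1 + 0 + 0 + 0 + 1 + 1 + 1 = 4 ≡ 0 (mod 2).
  s_2 = 1 + 1 + 1 + 0 + 0 + 1 + 1 + 1 = 6 ≡ 0 (mod 2).
  s_3 = 1 + 0 + 1 + 0 + 0 + 0 + 1 + 1 = 4 ≡ 0 (mod 2).
  s_4 = 1 + 0 + 1 + 0 + 1 + 0 + 1 + 1 = 5 ≡ 1 (mod 2).
s = (0, 0, 0, 1)^T — this equals column 1 of H (binary 0001), so error is at position 1.
Correct: flip bit 1 of r = 110111001000111 to get c = 010111001000111.


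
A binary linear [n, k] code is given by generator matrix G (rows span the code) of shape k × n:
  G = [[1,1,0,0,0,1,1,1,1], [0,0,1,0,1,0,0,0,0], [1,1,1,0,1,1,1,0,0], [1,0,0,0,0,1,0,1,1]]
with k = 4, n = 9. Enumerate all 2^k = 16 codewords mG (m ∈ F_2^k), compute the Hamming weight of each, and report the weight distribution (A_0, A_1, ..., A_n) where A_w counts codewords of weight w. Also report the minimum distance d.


Weight distribution: A_0 = 1, A_2 = 4, A_4 = 6, A_6 = 4, A_8 = 1. Minimum distance d = 2.

Enumerate all 2^4 = 16 messages m ∈ F_2^4.
For each, compute codeword c = mG in F_2^9, then tally its weight.
  m = 0000 → c = 000000000, weight = 0.
  m = 1000 → c = 110001111, weight = 6.
  m = 0100 → c = 001010000, weight = 2.
  m = 1100 → c = 111011111, weight = 8.
  m = 0010 → c = 111011100, weight = 6.
  m = 1010 → c = 001010011, weight = 4.
  m = 0110 → c = 110001100, weight = 4.
  m = 1110 → c = 000000011, weight = 2.
  m = 0001 → c = 100001011, weight = 4.
  m = 1001 → c = 010000100, weight = 2.
  m = 0101 → c = 101011011, weight = 6.
  m = 1101 → c = 011010100, weight = 4.
  m = 0011 → c = 011010111, weight = 6.
  m = 1011 → c = 101011000, weight = 4.
  m = 0111 → c = 010000111, weight = 4.
  m = 1111 → c = 100001000, weight = 2.
Tally weights:
  weight 0: 1 codewords.
  weight 2: 4 codewords.
  weight 4: 6 codewords.
  weight 6: 4 codewords.
  weight 8: 1 codewords.
Minimum distance d = smallest w > 0 with A_w > 0 = 2.
Sanity: Σ A_w = 16 = 2^4 = 16 ✓.


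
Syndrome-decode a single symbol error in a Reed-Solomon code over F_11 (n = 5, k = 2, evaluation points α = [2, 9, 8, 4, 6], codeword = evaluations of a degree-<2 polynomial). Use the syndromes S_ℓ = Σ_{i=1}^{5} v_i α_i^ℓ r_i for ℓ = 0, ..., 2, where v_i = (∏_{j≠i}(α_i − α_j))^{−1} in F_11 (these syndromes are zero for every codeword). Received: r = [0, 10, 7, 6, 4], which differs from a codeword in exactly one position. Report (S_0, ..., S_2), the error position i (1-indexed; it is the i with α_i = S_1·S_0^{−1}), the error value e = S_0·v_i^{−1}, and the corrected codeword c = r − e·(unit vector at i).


S = (9, 10, 5), error at position 5, error magnitude e = 3, c = [0, 10, 7, 6, 1].

Step 1: column multipliers v_i = (∏_{j≠i}(α_i − α_j))^{−1} mod 11.
  i = 1 (α = 2): (2−9)(2−8)(2−4)(2−6) = (−7)·(−6)·(−2)·(−4) = 336 ≡ 6, so v_1 = 6^{−1} = 2 (mod 11).
  i = 2 (α = 9): (9−2)(9−8)(9−4)(9−6) = 7·1·5·3 = 105 ≡ 6, so v_2 = 6^{−1} = 2 (mod 11).
  i = 3 (α = 8): (8−2)(8−9)(8−4)(8−6) = 6·(−1)·4·2 = −48 ≡ 7, so v_3 = 7^{−1} = 8 (mod 11).
  i = 4 (α = 4): (4−2)(4−9)(4−8)(4−6) = 2·(−5)·(−4)·(−2) = −80 ≡ 8, so v_4 = 8^{−1} = 7 (mod 11).
  i = 5 (α = 6): (6−2)(6−9)(6−8)(6−4) = 4·(−3)·(−2)·2 = 48 ≡ 4, so v_5 = 4^{−1} = 3 (mod 11).
  v = [2, 2, 8, 7, 3].
Step 2: syndromes of r = [0, 10, 7, 6, 4] (all sums mod 11).
  S_0 = Σ v_i r_i = 2·0 + 2·10 + 8·7 + 7·6 + 3·4 = 130 ≡ 9.
  S_1 = Σ v_i α_i r_i = 2·2·0 + 2·9·10 + 8·8·7 + 7·4·6 + 3·6·4 = 868 ≡ 10.
  α_i^2 mod 11 = [4, 4, 9, 5, 3].
  S_2 = Σ v_i α_i^2 r_i = 2·4·0 + 2·4·10 + 8·9·7 + 7·5·6 + 3·3·4 = 830 ≡ 5.
  S = (9, 10, 5) ≠ 0, so r is not a codeword (an error is present).
Step 3: locate the error. For a single error e at position i, S_ℓ = v_i·e·α_i^ℓ, so α_err = S_1/S_0.
  S_0^{−1} = 9^{−1} = 5 (mod 11), so α_err = 10·5 = 50 ≡ 6 = α_5. Error position i = 5.
  Consistency check: S_2/S_1 = 5·10 = 50 ≡ 6 = α_err ✓ (single-error assumption holds).
Step 4: error magnitude e = S_0/v_5 = S_0·∏_{j≠5}(α_5 − α_j) = 9·4 = 36 ≡ 3 (mod 11).
Step 5: correct position 5: c_5 = r_5 − e = 4 − 3 ≡ 1 (mod 11). Hence c = [0, 10, 7, 6, 1].
  Check: interpolating c through the α_i gives m(x) = 5 + 3·x (degree < 2) with m(α_i) = c_i for every i, so c is indeed a codeword.


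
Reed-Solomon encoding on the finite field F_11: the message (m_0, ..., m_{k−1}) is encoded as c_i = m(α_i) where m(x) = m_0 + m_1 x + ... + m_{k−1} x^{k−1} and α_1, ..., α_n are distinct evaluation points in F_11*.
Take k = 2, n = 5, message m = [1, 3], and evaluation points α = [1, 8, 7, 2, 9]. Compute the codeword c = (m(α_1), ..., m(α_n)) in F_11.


c = [4, 3, 0, 7, 6]

Message polynomial: m(x) = 1 + 3·x (mod 11).
For each evaluation point α_i, compute m(α_i) mod 11:
  α_1 = 1: Horner steps 3 → 4, so m(1) = 4.
  α_2 = 8: Horner steps 3 → 3, so m(8) = 3.
  α_3 = 7: Horner steps 3 → 0, so m(7) = 0.
  α_4 = 2: Horner steps 3 → 7, so m(2) = 7.
  α_5 = 9: Horner steps 3 → 6, so m(9) = 6.
Codeword c = [4, 3, 0, 7, 6] ∈ F_11^5.


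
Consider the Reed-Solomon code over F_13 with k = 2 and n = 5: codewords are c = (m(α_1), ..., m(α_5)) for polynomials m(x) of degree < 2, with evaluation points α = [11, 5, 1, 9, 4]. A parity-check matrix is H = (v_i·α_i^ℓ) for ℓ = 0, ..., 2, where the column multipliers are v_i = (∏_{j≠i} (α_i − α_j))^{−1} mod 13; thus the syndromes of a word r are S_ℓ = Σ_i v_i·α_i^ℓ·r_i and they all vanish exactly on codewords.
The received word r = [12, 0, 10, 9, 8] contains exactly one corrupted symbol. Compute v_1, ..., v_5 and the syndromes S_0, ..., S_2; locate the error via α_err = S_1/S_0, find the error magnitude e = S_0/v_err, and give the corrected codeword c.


S = (2, 10, 11), error at position 2, error magnitude e = 10, c = [12, 3, 10, 9, 8].

Step 1: column multipliers v_i = (∏_{j≠i}(α_i − α_j))^{−1} mod 13.
  i = 1 (α = 11): (11−5)(11−1)(11−9)(11−4) = 6·10·2·7 = 840 ≡ 8, so v_1 = 8^{−1} = 5 (mod 13).
  i = 2 (α = 5): (5−11)(5−1)(5−9)(5−4) = (−6)·4·(−4)·1 = 96 ≡ 5, so v_2 = 5^{−1} = 8 (mod 13).
  i = 3 (α = 1): (1−11)(1−5)(1−9)(1−4) = (−10)·(−4)·(−8)·(−3) = 960 ≡ 11, so v_3 = 11^{−1} = 6 (mod 13).
  i = 4 (α = 9): (9−11)(9−5)(9−1)(9−4) = (−2)·4·8·5 = −320 ≡ 5, so v_4 = 5^{−1} = 8 (mod 13).
  i = 5 (α = 4): (4−11)(4−5)(4−1)(4−9) = (−7)·(−1)·3·(−5) = −105 ≡ 12, so v_5 = 12^{−1} = 12 (mod 13).
  v = [5, 8, 6, 8, 12].
Step 2: syndromes of r = [12, 0, 10, 9, 8] (all sums mod 13).
  S_0 = Σ v_i r_i = 5·12 + 8·0 + 6·10 + 8·9 + 12·8 = 288 ≡ 2.
  S_1 = Σ v_i α_i r_i = 5·11·12 + 8·5·0 + 6·1·10 + 8·9·9 + 12·4·8 = 1752 ≡ 10.
  α_i^2 mod 13 = [4, 12, 1, 3, 3].
  S_2 = Σ v_i α_i^2 r_i = 5·4·12 + 8·12·0 + 6·1·10 + 8·3·9 + 12·3·8 = 804 ≡ 11.
  S = (2, 10, 11) ≠ 0, so r is not a codeword (an error is present).
Step 3: locate the error. For a single error e at position i, S_ℓ = v_i·e·α_i^ℓ, so α_err = S_1/S_0.
  S_0^{−1} = 2^{−1} = 7 (mod 13), so α_err = 10·7 = 70 ≡ 5 = α_2. Error position i = 2.
  Consistency check: S_2/S_1 = 11·4 = 44 ≡ 5 = α_err ✓ (single-error assumption holds).
Step 4: error magnitude e = S_0/v_2 = S_0·∏_{j≠2}(α_2 − α_j) = 2·5 = 10 ≡ 10 (mod 13).
Step 5: correct position 2: c_2 = r_2 − e = 0 − 10 ≡ 3 (mod 13). Hence c = [12, 3, 10, 9, 8].
  Check: interpolating c through the α_i gives m(x) = 2 + 8·x (degree < 2) with m(α_i) = c_i for every i, so c is indeed a codeword.


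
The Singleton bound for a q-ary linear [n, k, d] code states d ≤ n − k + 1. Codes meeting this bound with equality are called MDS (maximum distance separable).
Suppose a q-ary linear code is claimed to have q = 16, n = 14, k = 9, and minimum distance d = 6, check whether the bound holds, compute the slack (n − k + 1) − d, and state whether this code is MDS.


Singleton RHS = n − k + 1 = 6, slack = 0, bound satisfied, MDS.

Singleton bound: d ≤ n − k + 1.
Here n = 14, k = 9, so n − k + 1 = 6.
Given d = 6, check d ≤ 6: YES.
Slack = (n − k + 1) − d = 0.
The code is MDS (slack = 0).
Description: the claimed parameters are [14, 9, 6]_16; such a code would be MDS (meets Singleton bound).


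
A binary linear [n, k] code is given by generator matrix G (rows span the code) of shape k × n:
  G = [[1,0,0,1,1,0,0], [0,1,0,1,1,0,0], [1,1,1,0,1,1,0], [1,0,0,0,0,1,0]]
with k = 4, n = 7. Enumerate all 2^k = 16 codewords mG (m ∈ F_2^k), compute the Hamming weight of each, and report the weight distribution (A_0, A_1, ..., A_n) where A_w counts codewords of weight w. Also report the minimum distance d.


Weight distribution: A_0 = 1, A_2 = 4, A_3 = 6, A_4 = 3, A_5 = 2. Minimum distance d = 2.

Enumerate all 2^4 = 16 messages m ∈ F_2^4.
For each, compute codeword c = mG in F_2^7, then tally its weight.
  m = 0000 → c = 0000000, weight = 0.
  m = 1000 → c = 1001100, weight = 3.
  m = 0100 → c = 0101100, weight = 3.
  m = 1100 → c = 1100000, weight = 2.
  m = 0010 → c = 1110110, weight = 5.
  m = 1010 → c = 0111010, weight = 4.
  m = 0110 → c = 1011010, weight = 4.
  m = 1110 → c = 0010110, weight = 3.
  m = 0001 → c = 1000010, weight = 2.
  m = 1001 → c = 0001110, weight = 3.
  m = 0101 → c = 1101110, weight = 5.
  m = 1101 → c = 0100010, weight = 2.
  m = 0011 → c = 0110100, weight = 3.
  m = 1011 → c = 1111000, weight = 4.
  m = 0111 → c = 0011000, weight = 2.
  m = 1111 → c = 1010100, weight = 3.
Tally weights:
  weight 0: 1 codewords.
  weight 2: 4 codewords.
  weight 3: 6 codewords.
  weight 4: 3 codewords.
  weight 5: 2 codewords.
Minimum distance d = smallest w > 0 with A_w > 0 = 2.
Sanity: Σ A_w = 16 = 2^4 = 16 ✓.


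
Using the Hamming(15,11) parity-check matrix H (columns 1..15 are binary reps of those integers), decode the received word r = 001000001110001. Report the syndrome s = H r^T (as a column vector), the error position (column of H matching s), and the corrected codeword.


s = (0, 1, 0, 0)^T, error position = 4, corrected codeword c = 001100001110001

Compute s = H r^T mod 2 one row at a time:
  s_1 = 0 + 1 + 1 + 1 + 0 + 0 + 0 + 1 = 4 ≡ 0 (mod 2).
  s_2 = 0 + 0 + 0 + 0 + 0 + 0 + 0 + 1 = 1 ≡ 1 (mod 2).
  s_3 = 0 + 1 + 0 + 0 + 1 + 1 + 0 + 1 = 4 ≡ 0 (mod 2).
  s_4 = 0 + 1 + 0 + 0 + 1 + 1 + 0 + 1 = 4 ≡ 0 (mod 2).
s = (0, 1, 0, 0)^T — this equals column 4 of H (binary 0100), so error is at position 4.
Correct: flip bit 4 of r = 001000001110001 to get c = 001100001110001.


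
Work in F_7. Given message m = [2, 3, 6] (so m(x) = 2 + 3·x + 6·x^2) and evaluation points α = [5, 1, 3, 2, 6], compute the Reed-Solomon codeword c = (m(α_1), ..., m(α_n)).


c = [6, 4, 2, 4, 5]

Message polynomial: m(x) = 2 + 3·x + 6·x^2 (mod 7).
For each evaluation point α_i, compute m(α_i) mod 7:
  α_1 = 5: Horner steps 6 → 5 → 6, so m(5) = 6.
  α_2 = 1: Horner steps 6 → 2 → 4, so m(1) = 4.
  α_3 = 3: Horner steps 6 → 0 → 2, so m(3) = 2.
  α_4 = 2: Horner steps 6 → 1 → 4, so m(2) = 4.
  α_5 = 6: Horner steps 6 → 4 → 5, so m(6) = 5.
Codeword c = [6, 4, 2, 4, 5] ∈ F_7^5.


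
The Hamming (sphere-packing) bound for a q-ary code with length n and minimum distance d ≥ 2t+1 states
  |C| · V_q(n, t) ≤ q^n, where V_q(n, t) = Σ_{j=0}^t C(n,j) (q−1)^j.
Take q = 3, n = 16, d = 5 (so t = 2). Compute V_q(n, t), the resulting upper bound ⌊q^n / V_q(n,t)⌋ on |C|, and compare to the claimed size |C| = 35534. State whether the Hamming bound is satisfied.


V_q(n, t) = 513, q^n = 43046721, Hamming bound = 83911, |C| = 35534 ≤ bound (satisfied).

Step 1: Compute V_q(n, t) = Σ_{j=0}^2 C(n, j) (q−1)^j.
  j = 0: C(16,0)·(2)^0 = 1·1 = 1.
  j = 1: C(16,1)·(2)^1 = 16·2 = 32.
  j = 2: C(16,2)·(2)^2 = 120·4 = 480.
  V_q(n, t) = 1 + 32 + 480 = 513.
Step 2: q^n = 3^16 = 43046721.
Step 3: Hamming bound ⌊q^n / V_q(n,t)⌋ = ⌊43046721/513⌋ = 83911.
Step 4: Compare |C| = 35534 to 83911: satisfied.
The claimed |C| lies below the Hamming bound.


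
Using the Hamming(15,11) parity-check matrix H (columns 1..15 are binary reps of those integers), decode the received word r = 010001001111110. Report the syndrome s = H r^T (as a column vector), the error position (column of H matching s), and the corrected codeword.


s = (0, 0, 1, 1)^T, error position = 3, corrected codeword c = 011001001111110

Compute s = H r^T mod 2 one row at a time:
  s_1 = 0 + 1 + 1 + 1 + 1 + 1 + 1 + 0 = 6 ≡ 0 (mod 2).
  s_2 = 0 + 0 + 1 + 0 + 1 + 1 + 1 + 0 = 4 ≡ 0 (mod 2).
  s_3 = 1 + 0 + 1 + 0 + 1 + 1 + 1 + 0 = 5 ≡ 1 (mod 2).
  s_4 = 0 + 0 + 0 + 0 + 1 + 1 + 1 + 0 = 3 ≡ 1 (mod 2).
s = (0, 0, 1, 1)^T — this equals column 3 of H (binary 0011), so error is at position 3.
Correct: flip bit 3 of r = 010001001111110 to get c = 011001001111110.


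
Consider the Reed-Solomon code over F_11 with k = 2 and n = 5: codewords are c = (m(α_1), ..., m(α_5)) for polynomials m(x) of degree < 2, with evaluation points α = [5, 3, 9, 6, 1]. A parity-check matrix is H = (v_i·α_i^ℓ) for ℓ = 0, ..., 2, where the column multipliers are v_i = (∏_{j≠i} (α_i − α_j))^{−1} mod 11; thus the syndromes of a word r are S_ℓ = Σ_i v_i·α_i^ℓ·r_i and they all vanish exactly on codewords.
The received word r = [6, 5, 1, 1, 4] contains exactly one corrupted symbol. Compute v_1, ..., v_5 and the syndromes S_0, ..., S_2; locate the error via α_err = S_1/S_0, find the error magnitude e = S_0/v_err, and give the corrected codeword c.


S = (1, 9, 4), error at position 3, error magnitude e = 4, c = [6, 5, 8, 1, 4].

Step 1: column multipliers v_i = (∏_{j≠i}(α_i − α_j))^{−1} mod 11.
  i = 1 (α = 5): (5−3)(5−9)(5−6)(5−1) = 2·(−4)·(−1)·4 = 32 ≡ 10, so v_1 = 10^{−1} = 10 (mod 11).
  i = 2 (α = 3): (3−5)(3−9)(3−6)(3−1) = (−2)·(−6)·(−3)·2 = −72 ≡ 5, so v_2 = 5^{−1} = 9 (mod 11).
  i = 3 (α = 9): (9−5)(9−3)(9−6)(9−1) = 4·6·3·8 = 576 ≡ 4, so v_3 = 4^{−1} = 3 (mod 11).
  i = 4 (α = 6): (6−5)(6−3)(6−9)(6−1) = 1·3·(−3)·5 = −45 ≡ 10, so v_4 = 10^{−1} = 10 (mod 11).
  i = 5 (α = 1): (1−5)(1−3)(1−9)(1−6) = (−4)·(−2)·(−8)·(−5) = 320 ≡ 1, so v_5 = 1^{−1} = 1 (mod 11).
  v = [10, 9, 3, 10, 1].
Step 2: syndromes of r = [6, 5, 1, 1, 4] (all sums mod 11).
  S_0 = Σ v_i r_i = 10·6 + 9·5 + 3·1 + 10·1 + 1·4 = 122 ≡ 1.
  S_1 = Σ v_i α_i r_i = 10·5·6 + 9·3·5 + 3·9·1 + 10·6·1 + 1·1·4 = 526 ≡ 9.
  α_i^2 mod 11 = [3, 9, 4, 3, 1].
  S_2 = Σ v_i α_i^2 r_i = 10·3·6 + 9·9·5 + 3·4·1 + 10·3·1 + 1·1·4 = 631 ≡ 4.
  S = (1, 9, 4) ≠ 0, so r is not a codeword (an error is present).
Step 3: locate the error. For a single error e at position i, S_ℓ = v_i·e·α_i^ℓ, so α_err = S_1/S_0.
  S_0^{−1} = 1^{−1} = 1 (mod 11), so α_err = 9·1 = 9 ≡ 9 = α_3. Error position i = 3.
  Consistency check: S_2/S_1 = 4·5 = 20 ≡ 9 = α_err ✓ (single-error assumption holds).
Step 4: error magnitude e = S_0/v_3 = S_0·∏_{j≠3}(α_3 − α_j) = 1·4 = 4 ≡ 4 (mod 11).
Step 5: correct position 3: c_3 = r_3 − e = 1 − 4 ≡ 8 (mod 11). Hence c = [6, 5, 8, 1, 4].
  Check: interpolating c through the α_i gives m(x) = 9 + 6·x (degree < 2) with m(α_i) = c_i for every i, so c is indeed a codeword.


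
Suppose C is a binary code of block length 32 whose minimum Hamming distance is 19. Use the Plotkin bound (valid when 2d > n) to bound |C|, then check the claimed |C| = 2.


Plotkin bound M ≤ 6; given |C| = 2 ≤ bound (satisfied).

Check applicability: 2d = 38, n = 32.
2d − n = 6 > 0, so Plotkin applies.
Compute d/(2d−n) = 19/6 ≈ 3.1667.
⌊d/(2d−n)⌋ = 3.
Plotkin bound: M ≤ 2·3 = 6.
Given |C| = 2, check: satisfied.
This |C| is below the Plotkin bound.


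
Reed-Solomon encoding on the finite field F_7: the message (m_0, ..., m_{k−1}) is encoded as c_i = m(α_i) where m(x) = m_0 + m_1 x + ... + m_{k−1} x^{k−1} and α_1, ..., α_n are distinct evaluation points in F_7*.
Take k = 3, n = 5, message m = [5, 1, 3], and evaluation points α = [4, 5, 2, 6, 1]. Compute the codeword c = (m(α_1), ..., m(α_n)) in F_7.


c = [1, 1, 5, 0, 2]

Message polynomial: m(x) = 5 + 1·x + 3·x^2 (mod 7).
For each evaluation point α_i, compute m(α_i) mod 7:
  α_1 = 4: Horner steps 3 → 6 → 1, so m(4) = 1.
  α_2 = 5: Horner steps 3 → 2 → 1, so m(5) = 1.
  α_3 = 2: Horner steps 3 → 0 → 5, so m(2) = 5.
  α_4 = 6: Horner steps 3 → 5 → 0, so m(6) = 0.
  α_5 = 1: Horner steps 3 → 4 → 2, so m(1) = 2.
Codeword c = [1, 1, 5, 0, 2] ∈ F_7^5.


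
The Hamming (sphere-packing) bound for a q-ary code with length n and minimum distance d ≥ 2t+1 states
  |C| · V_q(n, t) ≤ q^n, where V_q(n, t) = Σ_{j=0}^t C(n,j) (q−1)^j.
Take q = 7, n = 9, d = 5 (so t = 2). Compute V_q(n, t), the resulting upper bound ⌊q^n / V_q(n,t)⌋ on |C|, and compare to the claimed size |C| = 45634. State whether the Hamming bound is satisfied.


V_q(n, t) = 1351, q^n = 40353607, Hamming bound = 29869, |C| = 45634 > bound (violated).

Step 1: Compute V_q(n, t) = Σ_{j=0}^2 C(n, j) (q−1)^j.
  j = 0: C(9,0)·(6)^0 = 1·1 = 1.
  j = 1: C(9,1)·(6)^1 = 9·6 = 54.
  j = 2: C(9,2)·(6)^2 = 36·36 = 1296.
  V_q(n, t) = 1 + 54 + 1296 = 1351.
Step 2: q^n = 7^9 = 40353607.
Step 3: Hamming bound ⌊q^n / V_q(n,t)⌋ = ⌊40353607/1351⌋ = 29869.
Step 4: Compare |C| = 45634 to 29869: violated.
The claimed |C| lies above the Hamming bound, so no 7-ary code of length 9 with d ≥ 5 can have 45634 codewords.


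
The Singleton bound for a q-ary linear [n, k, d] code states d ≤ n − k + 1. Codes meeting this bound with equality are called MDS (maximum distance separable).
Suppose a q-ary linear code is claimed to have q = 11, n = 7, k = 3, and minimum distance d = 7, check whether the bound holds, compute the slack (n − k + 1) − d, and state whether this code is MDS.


Singleton RHS = n − k + 1 = 5, slack = -2, bound violated (no such code; not MDS).

Singleton bound: d ≤ n − k + 1.
Here n = 7, k = 3, so n − k + 1 = 5.
Given d = 7, check d ≤ 5: NO.
Slack = (n − k + 1) − d = -2.
The slack is negative: d = 7 exceeds n − k + 1 = 5 by 2, so the Singleton bound is violated and no linear [7, 3, 7]_11 code can exist. In particular it is not MDS (MDS requires d = n − k + 1 exactly).
Description: the claimed parameters are [7, 3, 7]_11; such a code would be impossible (violates the Singleton bound).


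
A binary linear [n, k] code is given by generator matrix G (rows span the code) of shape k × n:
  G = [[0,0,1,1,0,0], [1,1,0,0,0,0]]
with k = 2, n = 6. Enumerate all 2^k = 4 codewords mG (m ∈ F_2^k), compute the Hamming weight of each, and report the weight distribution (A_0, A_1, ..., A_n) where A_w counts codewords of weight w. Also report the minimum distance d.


Weight distribution: A_0 = 1, A_2 = 2, A_4 = 1. Minimum distance d = 2.

Enumerate all 2^2 = 4 messages m ∈ F_2^2.
For each, compute codeword c = mG in F_2^6, then tally its weight.
  m = 00 → c = 000000, weight = 0.
  m = 10 → c = 001100, weight = 2.
  m = 01 → c = 110000, weight = 2.
  m = 11 → c = 111100, weight = 4.
Tally weights:
  weight 0: 1 codewords.
  weight 2: 2 codewords.
  weight 4: 1 codewords.
Minimum distance d = smallest w > 0 with A_w > 0 = 2.
Sanity: Σ A_w = 4 = 2^2 = 4 ✓.


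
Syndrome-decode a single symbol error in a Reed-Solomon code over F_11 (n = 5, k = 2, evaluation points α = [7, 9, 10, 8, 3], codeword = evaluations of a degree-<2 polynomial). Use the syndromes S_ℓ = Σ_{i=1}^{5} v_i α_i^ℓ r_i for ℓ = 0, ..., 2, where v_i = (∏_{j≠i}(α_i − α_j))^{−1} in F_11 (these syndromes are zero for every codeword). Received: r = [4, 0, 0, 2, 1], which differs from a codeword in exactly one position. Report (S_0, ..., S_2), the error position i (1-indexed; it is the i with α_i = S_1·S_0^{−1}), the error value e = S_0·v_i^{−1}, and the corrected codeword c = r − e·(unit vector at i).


S = (10, 1, 10), error at position 3, error magnitude e = 2, c = [4, 0, 9, 2, 1].

Step 1: column multipliers v_i = (∏_{j≠i}(α_i − α_j))^{−1} mod 11.
  i = 1 (α = 7): (7−9)(7−10)(7−8)(7−3) = (−2)·(−3)·(−1)·4 = −24 ≡ 9, so v_1 = 9^{−1} = 5 (mod 11).
  i = 2 (α = 9): (9−7)(9−10)(9−8)(9−3) = 2·(−1)·1·6 = −12 ≡ 10, so v_2 = 10^{−1} = 10 (mod 11).
  i = 3 (α = 10): (10−7)(10−9)(10−8)(10−3) = 3·1·2·7 = 42 ≡ 9, so v_3 = 9^{−1} = 5 (mod 11).
  i = 4 (α = 8): (8−7)(8−9)(8−10)(8−3) = 1·(−1)·(−2)·5 = 10 ≡ 10, so v_4 = 10^{−1} = 10 (mod 11).
  i = 5 (α = 3): (3−7)(3−9)(3−10)(3−8) = (−4)·(−6)·(−7)·(−5) = 840 ≡ 4, so v_5 = 4^{−1} = 3 (mod 11).
  v = [5, 10, 5, 10, 3].
Step 2: syndromes of r = [4, 0, 0, 2, 1] (all sums mod 11).
  S_0 = Σ v_i r_i = 5·4 + 10·0 + 5·0 + 10·2 + 3·1 = 43 ≡ 10.
  S_1 = Σ v_i α_i r_i = 5·7·4 + 10·9·0 + 5·10·0 + 10·8·2 + 3·3·1 = 309 ≡ 1.
  α_i^2 mod 11 = [5, 4, 1, 9, 9].
  S_2 = Σ v_i α_i^2 r_i = 5·5·4 + 10·4·0 + 5·1·0 + 10·9·2 + 3·9·1 = 307 ≡ 10.
  S = (10, 1, 10) ≠ 0, so r is not a codeword (an error is present).
Step 3: locate the error. For a single error e at position i, S_ℓ = v_i·e·α_i^ℓ, so α_err = S_1/S_0.
  S_0^{−1} = 10^{−1} = 10 (mod 11), so α_err = 1·10 = 10 ≡ 10 = α_3. Error position i = 3.
  Consistency check: S_2/S_1 = 10·1 = 10 ≡ 10 = α_err ✓ (single-error assumption holds).
Step 4: error magnitude e = S_0/v_3 = S_0·∏_{j≠3}(α_3 − α_j) = 10·9 = 90 ≡ 2 (mod 11).
Step 5: correct position 3: c_3 = r_3 − e = 0 − 2 ≡ 9 (mod 11). Hence c = [4, 0, 9, 2, 1].
  Check: interpolating c through the α_i gives m(x) = 7 + 9·x (degree < 2) with m(α_i) = c_i for every i, so c is indeed a codeword.


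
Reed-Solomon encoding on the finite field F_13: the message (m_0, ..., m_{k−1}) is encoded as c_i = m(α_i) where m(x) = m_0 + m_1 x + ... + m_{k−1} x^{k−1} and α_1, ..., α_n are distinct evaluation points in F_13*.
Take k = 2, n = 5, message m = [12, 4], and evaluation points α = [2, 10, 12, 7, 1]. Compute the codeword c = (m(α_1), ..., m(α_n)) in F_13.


c = [7, 0, 8, 1, 3]

Message polynomial: m(x) = 12 + 4·x (mod 13).
For each evaluation point α_i, compute m(α_i) mod 13:
  α_1 = 2: Horner steps 4 → 7, so m(2) = 7.
  α_2 = 10: Horner steps 4 → 0, so m(10) = 0.
  α_3 = 12: Horner steps 4 → 8, so m(12) = 8.
  α_4 = 7: Horner steps 4 → 1, so m(7) = 1.
  α_5 = 1: Horner steps 4 → 3, so m(1) = 3.
Codeword c = [7, 0, 8, 1, 3] ∈ F_13^5.
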